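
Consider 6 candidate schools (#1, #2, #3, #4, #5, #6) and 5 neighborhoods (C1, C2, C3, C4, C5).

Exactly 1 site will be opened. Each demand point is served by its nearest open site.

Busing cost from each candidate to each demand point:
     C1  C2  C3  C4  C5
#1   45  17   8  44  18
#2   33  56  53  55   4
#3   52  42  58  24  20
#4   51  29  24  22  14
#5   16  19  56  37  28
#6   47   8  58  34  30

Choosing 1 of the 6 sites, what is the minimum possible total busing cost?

Open {#1}.
  C1→#1 45, C2→#1 17, C3→#1 8, C4→#1 44, C5→#1 18  ⇒ total 132.
Compare {#4}: total 140.
Compare {#5}: total 156.
No size-1 selection does better; minimum is 132.

132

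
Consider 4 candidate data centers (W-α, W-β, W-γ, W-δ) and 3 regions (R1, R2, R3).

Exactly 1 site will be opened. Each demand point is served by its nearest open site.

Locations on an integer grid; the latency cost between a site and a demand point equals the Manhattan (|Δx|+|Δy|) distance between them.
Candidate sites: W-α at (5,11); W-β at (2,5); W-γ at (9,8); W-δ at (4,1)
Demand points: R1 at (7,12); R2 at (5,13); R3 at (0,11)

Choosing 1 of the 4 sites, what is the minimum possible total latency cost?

10

Open {W-α}.
  R1→W-α 3, R2→W-α 2, R3→W-α 5  ⇒ total 10.
Compare {W-γ}: total 27.
Compare {W-β}: total 31.
No size-1 selection does better; minimum is 10.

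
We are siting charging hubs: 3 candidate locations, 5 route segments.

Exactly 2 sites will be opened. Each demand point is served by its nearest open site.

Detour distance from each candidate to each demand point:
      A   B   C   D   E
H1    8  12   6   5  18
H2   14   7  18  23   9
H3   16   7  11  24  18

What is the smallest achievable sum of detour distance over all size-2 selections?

35

Open {H1, H2}.
  A→H1 8, B→H2 7, C→H1 6, D→H1 5, E→H2 9  ⇒ total 35.
Compare {H1, H3}: total 44.
Compare {H2, H3}: total 64.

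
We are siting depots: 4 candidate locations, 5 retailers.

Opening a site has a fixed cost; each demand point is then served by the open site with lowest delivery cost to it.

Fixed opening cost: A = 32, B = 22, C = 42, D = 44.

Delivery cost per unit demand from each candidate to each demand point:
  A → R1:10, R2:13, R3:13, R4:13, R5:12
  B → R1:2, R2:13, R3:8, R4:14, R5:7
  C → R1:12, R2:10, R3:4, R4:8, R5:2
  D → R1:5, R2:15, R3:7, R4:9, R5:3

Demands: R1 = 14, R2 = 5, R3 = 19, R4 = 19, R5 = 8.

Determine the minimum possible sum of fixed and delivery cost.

Open {B, C}: assign each demand point to its cheapest open site.
  R1→B 14×2=28, R2→C 5×10=50, R3→C 19×4=76, R4→C 19×8=152, R5→C 8×2=16
  delivery cost 322, fixed 64 → total 386.
Compare {A, B, C}: delivery cost 322 + fixed 96 = 418.
Compare {B, C, D}: delivery cost 322 + fixed 108 = 430.
Compare {C, D}: delivery cost 364 + fixed 86 = 450.
All other subsets cost ≥ 418. Minimum total cost: 386.

386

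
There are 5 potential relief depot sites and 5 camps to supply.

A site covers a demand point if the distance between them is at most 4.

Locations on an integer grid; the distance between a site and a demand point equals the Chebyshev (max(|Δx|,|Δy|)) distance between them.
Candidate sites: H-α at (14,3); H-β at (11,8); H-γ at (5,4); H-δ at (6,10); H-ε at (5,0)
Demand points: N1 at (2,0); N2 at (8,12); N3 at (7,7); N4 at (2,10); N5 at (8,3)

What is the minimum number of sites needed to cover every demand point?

Coverage sets (demand points within 4 of each site):
  H-α: {}
  H-β: {N2, N3}
  H-γ: {N1, N3, N5}
  H-δ: {N2, N3, N4}
  H-ε: {N1, N5}
No single site covers all 5 demand points.
But {H-γ, H-δ} covers everything, so the minimum is 2.

2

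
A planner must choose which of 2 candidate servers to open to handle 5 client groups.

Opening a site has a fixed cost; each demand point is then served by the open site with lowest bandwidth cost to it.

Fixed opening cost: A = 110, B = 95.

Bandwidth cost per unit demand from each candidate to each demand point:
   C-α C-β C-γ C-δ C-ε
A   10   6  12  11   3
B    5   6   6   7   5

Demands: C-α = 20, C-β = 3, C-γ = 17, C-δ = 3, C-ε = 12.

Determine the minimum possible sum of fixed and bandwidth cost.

Open {B}: assign each demand point to its cheapest open site.
  C-α→B 20×5=100, C-β→B 3×6=18, C-γ→B 17×6=102, C-δ→B 3×7=21, C-ε→B 12×5=60
  bandwidth cost 301, fixed 95 → total 396.
Compare {A, B}: bandwidth cost 277 + fixed 205 = 482.
Compare {A}: bandwidth cost 491 + fixed 110 = 601.

396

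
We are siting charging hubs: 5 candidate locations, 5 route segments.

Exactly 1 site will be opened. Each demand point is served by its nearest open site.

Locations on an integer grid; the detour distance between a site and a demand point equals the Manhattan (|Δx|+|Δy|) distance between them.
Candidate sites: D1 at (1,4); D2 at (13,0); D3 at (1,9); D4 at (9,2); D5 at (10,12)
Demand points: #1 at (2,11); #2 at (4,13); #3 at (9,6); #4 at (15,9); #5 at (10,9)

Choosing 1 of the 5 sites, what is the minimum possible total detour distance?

Open {D5}.
  #1→D5 9, #2→D5 7, #3→D5 7, #4→D5 8, #5→D5 3  ⇒ total 34.
Compare {D3}: total 44.
Compare {D4}: total 57.
No size-1 selection does better; minimum is 34.

34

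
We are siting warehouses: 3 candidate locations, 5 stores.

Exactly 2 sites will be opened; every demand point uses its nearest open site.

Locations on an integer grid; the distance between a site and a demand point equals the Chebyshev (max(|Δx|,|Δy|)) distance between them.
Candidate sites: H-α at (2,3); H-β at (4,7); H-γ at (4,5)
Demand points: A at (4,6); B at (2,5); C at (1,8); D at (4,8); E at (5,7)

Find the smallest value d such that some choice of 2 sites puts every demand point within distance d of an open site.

Open {H-α, H-β}.
  Farthest demand point is C at distance 3 (to H-β); all others are ≤ 3.
With {H-α, H-γ} the worst case is 3.
With {H-β, H-γ} the worst case is 3.
No size-2 selection achieves below 3.

3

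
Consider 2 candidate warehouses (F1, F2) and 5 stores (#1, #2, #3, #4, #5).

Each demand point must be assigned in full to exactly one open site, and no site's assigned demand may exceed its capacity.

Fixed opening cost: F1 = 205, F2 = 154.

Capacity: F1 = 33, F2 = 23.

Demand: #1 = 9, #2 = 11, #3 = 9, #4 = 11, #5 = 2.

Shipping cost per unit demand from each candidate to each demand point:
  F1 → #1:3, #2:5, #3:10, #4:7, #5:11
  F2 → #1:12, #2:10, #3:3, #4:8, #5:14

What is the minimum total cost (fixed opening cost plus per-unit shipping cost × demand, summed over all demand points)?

567

Open {F1, F2}; cheapest assignment that respects the capacities:
  F1 (cap 33, load 33): #1, #2, #4, #5 — cost 9×3 + 11×5 + 11×7 + 2×11 = 181
  F2 (cap 23, load 9): #3 — cost 9×3 = 27
  Shipping 208, fixed 359 → total 567.
  Any other capacity-feasible assignment to {F1, F2} ships for at least 208.
Total demand is 42 and no other set of sites has combined capacity ≥ 42, so {F1, F2} is the only feasible choice of open sites. Minimum: 567.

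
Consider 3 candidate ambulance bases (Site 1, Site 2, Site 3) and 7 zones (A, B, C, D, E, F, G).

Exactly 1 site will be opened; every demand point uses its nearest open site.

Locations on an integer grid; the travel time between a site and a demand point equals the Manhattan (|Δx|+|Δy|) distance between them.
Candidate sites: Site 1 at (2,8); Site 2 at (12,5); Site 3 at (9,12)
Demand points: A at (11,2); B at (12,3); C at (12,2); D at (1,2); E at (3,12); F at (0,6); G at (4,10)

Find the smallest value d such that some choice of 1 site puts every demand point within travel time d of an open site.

Open {Site 1}.
  Farthest demand point is C at travel time 16 (to Site 1); all others are ≤ 16.
With {Site 2} the worst case is 16.
With {Site 3} the worst case is 18.
No size-1 selection achieves below 16.

16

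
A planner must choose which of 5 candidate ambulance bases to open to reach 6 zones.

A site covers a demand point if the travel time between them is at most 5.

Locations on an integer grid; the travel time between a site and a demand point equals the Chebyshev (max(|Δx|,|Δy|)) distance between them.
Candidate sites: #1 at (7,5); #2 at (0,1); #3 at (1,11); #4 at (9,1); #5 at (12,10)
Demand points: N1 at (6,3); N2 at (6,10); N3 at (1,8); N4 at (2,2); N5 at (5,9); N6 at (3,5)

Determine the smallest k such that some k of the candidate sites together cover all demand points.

2

Coverage sets (demand points within 5 of each site):
  #1: {N1, N2, N4, N5, N6}
  #2: {N4, N6}
  #3: {N2, N3, N5}
  #4: {N1}
  #5: {}
No single site covers all 6 demand points.
But {#1, #3} covers everything, so the minimum is 2.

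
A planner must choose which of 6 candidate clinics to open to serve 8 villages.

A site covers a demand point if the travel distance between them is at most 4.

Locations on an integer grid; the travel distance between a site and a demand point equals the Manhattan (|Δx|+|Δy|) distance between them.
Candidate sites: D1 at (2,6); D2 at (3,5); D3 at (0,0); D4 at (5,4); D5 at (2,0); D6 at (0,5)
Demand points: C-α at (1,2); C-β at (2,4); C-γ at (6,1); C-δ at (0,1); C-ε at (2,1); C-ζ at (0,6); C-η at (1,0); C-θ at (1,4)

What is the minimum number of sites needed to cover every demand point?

Coverage sets (demand points within 4 of each site):
  D1: {C-β, C-ζ, C-θ}
  D2: {C-β, C-ζ, C-θ}
  D3: {C-α, C-δ, C-ε, C-η}
  D4: {C-β, C-γ, C-θ}
  D5: {C-α, C-β, C-δ, C-ε, C-η}
  D6: {C-α, C-β, C-δ, C-ζ, C-θ}
No 2 sites suffice: every size-2 union leaves at least one demand point uncovered.
But {D1, D3, D4} covers everything, so the minimum is 3.

3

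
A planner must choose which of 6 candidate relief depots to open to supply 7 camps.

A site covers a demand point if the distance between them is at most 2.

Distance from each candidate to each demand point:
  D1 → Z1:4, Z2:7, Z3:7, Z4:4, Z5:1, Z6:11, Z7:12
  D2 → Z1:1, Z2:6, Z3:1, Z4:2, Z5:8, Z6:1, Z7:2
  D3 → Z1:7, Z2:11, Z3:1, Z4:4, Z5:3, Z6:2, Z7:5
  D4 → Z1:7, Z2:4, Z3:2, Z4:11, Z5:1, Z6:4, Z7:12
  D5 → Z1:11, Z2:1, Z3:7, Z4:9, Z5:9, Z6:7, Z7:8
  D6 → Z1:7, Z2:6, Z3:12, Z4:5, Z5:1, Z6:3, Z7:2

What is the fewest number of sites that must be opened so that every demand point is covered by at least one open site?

Coverage sets (demand points within 2 of each site):
  D1: {Z5}
  D2: {Z1, Z3, Z4, Z6, Z7}
  D3: {Z3, Z6}
  D4: {Z3, Z5}
  D5: {Z2}
  D6: {Z5, Z7}
No 2 sites suffice: every size-2 union leaves at least one demand point uncovered.
But {D1, D2, D5} covers everything, so the minimum is 3.

3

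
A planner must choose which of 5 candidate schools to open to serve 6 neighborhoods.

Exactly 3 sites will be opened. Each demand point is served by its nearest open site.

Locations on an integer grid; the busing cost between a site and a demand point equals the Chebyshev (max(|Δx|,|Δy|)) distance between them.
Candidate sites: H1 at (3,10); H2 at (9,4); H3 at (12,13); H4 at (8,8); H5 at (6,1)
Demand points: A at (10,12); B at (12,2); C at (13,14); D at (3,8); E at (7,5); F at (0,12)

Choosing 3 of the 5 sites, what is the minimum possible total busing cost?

13

Open {H1, H2, H3}.
  A→H3 2, B→H2 3, C→H3 1, D→H1 2, E→H2 2, F→H1 3  ⇒ total 13.
Compare {H1, H3, H4}: total 17.
Compare {H1, H3, H5}: total 18.
No size-3 selection does better; minimum is 13.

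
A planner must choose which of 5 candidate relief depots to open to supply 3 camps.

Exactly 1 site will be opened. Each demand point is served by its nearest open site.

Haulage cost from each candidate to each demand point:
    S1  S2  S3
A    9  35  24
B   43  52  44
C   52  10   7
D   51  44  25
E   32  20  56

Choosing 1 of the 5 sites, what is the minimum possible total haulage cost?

68

Open {A}.
  S1→A 9, S2→A 35, S3→A 24  ⇒ total 68.
Compare {C}: total 69.
Compare {E}: total 108.
No size-1 selection does better; minimum is 68.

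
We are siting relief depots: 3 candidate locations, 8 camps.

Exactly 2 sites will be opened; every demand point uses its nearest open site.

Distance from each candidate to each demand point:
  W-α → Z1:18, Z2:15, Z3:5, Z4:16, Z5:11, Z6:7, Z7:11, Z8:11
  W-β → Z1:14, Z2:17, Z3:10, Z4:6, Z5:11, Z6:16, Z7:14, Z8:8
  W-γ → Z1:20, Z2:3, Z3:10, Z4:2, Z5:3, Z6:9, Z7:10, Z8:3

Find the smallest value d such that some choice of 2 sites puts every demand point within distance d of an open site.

Open {W-β, W-γ}.
  Farthest demand point is Z1 at distance 14 (to W-β); all others are ≤ 14.
With {W-α, W-β} the worst case is 15.
With {W-α, W-γ} the worst case is 18.
No size-2 selection achieves below 14.

14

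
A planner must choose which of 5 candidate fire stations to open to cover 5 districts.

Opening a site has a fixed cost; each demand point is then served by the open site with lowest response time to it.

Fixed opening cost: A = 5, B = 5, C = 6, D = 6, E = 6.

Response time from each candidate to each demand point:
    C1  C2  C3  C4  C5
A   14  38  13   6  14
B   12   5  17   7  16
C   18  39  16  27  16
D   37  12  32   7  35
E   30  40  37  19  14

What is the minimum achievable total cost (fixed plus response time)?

60

Open {A, B}: assign each demand point to its cheapest open site.
  C1→B 12, C2→B 5, C3→A 13, C4→A 6, C5→A 14
  response time 50, fixed 10 → total 60.
Compare {B}: response time 57 + fixed 5 = 62.
Compare {B, E}: response time 55 + fixed 11 = 66.
Compare {A, B, C}: response time 50 + fixed 16 = 66.
All other subsets cost ≥ 62. Minimum total cost: 60.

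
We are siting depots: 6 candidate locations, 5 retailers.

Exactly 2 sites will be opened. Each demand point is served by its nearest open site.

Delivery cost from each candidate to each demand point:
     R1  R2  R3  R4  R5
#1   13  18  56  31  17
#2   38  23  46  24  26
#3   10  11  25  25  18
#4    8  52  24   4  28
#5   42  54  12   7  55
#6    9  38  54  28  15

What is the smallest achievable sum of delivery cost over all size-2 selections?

58

Open {#3, #5}.
  R1→#3 10, R2→#3 11, R3→#5 12, R4→#5 7, R5→#3 18  ⇒ total 58.
Compare {#3, #4}: total 65.
Compare {#1, #5}: total 67.
No size-2 selection does better; minimum is 58.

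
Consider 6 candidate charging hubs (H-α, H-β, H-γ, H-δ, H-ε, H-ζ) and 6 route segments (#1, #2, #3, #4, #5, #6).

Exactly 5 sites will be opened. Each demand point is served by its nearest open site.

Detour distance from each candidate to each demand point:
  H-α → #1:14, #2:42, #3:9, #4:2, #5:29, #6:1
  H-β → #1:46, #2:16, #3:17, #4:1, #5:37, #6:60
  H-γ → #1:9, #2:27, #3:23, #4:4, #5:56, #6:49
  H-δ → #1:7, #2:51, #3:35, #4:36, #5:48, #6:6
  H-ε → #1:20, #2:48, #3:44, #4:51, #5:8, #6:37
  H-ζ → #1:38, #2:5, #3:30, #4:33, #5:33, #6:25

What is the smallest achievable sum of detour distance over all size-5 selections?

Open {H-α, H-β, H-δ, H-ε, H-ζ}.
  #1→H-δ 7, #2→H-ζ 5, #3→H-α 9, #4→H-β 1, #5→H-ε 8, #6→H-α 1  ⇒ total 31.
Compare {H-α, H-γ, H-δ, H-ε, H-ζ}: total 32.
Compare {H-α, H-β, H-γ, H-ε, H-ζ}: total 33.
No size-5 selection does better; minimum is 31.

31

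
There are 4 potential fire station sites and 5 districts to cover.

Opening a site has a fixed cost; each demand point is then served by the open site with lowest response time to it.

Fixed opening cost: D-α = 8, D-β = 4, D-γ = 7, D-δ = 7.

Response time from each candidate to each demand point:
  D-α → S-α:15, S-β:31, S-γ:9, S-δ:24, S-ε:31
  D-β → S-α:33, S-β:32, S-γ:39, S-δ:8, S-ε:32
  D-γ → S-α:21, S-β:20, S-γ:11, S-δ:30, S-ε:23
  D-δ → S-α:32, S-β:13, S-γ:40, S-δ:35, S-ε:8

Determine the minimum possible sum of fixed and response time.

Open {D-α, D-β, D-δ}: assign each demand point to its cheapest open site.
  S-α→D-α 15, S-β→D-δ 13, S-γ→D-α 9, S-δ→D-β 8, S-ε→D-δ 8
  response time 53, fixed 19 → total 72.
Compare {D-β, D-γ, D-δ}: response time 61 + fixed 18 = 79.
Compare {D-α, D-β, D-γ, D-δ}: response time 53 + fixed 26 = 79.
Compare {D-α, D-δ}: response time 69 + fixed 15 = 84.
All other subsets cost ≥ 79. Minimum total cost: 72.

72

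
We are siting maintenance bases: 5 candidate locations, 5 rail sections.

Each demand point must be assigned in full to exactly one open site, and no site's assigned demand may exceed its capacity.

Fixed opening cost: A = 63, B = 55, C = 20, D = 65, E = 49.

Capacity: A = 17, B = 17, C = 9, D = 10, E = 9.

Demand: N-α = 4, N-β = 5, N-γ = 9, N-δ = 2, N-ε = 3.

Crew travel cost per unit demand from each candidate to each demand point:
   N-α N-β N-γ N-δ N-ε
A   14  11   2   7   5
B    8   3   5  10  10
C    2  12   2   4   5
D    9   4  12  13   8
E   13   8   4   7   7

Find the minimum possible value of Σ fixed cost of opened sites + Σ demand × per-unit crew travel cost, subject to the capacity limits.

166

Open {B, C}; cheapest assignment that respects the capacities:
  B (cap 17, load 14): N-β, N-γ — cost 5×3 + 9×5 = 60
  C (cap 9, load 9): N-α, N-δ, N-ε — cost 4×2 + 2×4 + 3×5 = 31
  Shipping 91, fixed 75 → total 166.
  Any other capacity-feasible assignment to {B, C} ships for at least 91.
Compare {A, C}: its best feasible assignment gives total 187.
Compare {A, B, C}: its best feasible assignment gives total 202.
Every other set of open sites that can feasibly serve all demand totals ≥ 187 even under its best assignment. Minimum: 166.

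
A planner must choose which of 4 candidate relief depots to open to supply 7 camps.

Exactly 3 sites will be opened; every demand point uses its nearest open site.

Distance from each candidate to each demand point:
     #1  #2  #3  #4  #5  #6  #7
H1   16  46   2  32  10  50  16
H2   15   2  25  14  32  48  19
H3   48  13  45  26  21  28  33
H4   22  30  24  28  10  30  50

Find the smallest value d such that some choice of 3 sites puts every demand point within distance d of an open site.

Open {H1, H2, H3}.
  Farthest demand point is #6 at distance 28 (to H3); all others are ≤ 28.
With {H1, H3, H4} the worst case is 28.
With {H2, H3, H4} the worst case is 28.
No size-3 selection achieves below 28.

28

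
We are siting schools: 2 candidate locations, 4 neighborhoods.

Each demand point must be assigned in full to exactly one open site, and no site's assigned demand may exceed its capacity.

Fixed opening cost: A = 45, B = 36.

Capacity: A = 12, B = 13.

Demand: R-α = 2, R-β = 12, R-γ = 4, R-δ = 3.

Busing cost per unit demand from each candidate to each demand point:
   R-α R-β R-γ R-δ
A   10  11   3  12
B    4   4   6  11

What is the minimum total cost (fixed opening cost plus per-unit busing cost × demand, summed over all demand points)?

197

Open {A, B}; cheapest assignment that respects the capacities:
  A (cap 12, load 9): R-α, R-γ, R-δ — cost 2×10 + 4×3 + 3×12 = 68
  B (cap 13, load 12): R-β — cost 12×4 = 48
  Shipping 116, fixed 81 → total 197.
  Any other capacity-feasible assignment to {A, B} ships for at least 116.
Total demand is 21 and no other set of sites has combined capacity ≥ 21, so {A, B} is the only feasible choice of open sites. Minimum: 197.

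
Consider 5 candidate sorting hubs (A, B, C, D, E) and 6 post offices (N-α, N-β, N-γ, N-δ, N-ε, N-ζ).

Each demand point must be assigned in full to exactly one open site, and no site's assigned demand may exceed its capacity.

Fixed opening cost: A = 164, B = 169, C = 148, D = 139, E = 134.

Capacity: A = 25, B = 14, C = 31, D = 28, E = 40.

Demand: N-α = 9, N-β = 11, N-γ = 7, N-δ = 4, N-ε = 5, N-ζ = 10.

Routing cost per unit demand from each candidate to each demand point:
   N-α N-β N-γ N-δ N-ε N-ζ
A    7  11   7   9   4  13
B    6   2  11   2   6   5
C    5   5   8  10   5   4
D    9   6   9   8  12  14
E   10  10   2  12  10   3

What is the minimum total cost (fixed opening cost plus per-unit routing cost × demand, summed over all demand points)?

Open {C, E}; cheapest assignment that respects the capacities:
  C (cap 31, load 29): N-α, N-β, N-δ, N-ε — cost 9×5 + 11×5 + 4×10 + 5×5 = 165
  E (cap 40, load 17): N-γ, N-ζ — cost 7×2 + 10×3 = 44
  Shipping 209, fixed 282 → total 491.
  Any other capacity-feasible assignment to {C, E} ships for at least 209.
Compare {D, E}: its best feasible assignment gives total 546.
Compare {C, D}: its best feasible assignment gives total 551.
Every other set of open sites that can feasibly serve all demand totals ≥ 546 even under its best assignment. Minimum: 491.

491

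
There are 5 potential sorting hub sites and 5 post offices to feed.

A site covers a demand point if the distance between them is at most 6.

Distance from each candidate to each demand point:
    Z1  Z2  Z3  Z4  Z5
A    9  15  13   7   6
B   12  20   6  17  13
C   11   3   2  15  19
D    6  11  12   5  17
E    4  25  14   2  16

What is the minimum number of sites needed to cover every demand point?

Coverage sets (demand points within 6 of each site):
  A: {Z5}
  B: {Z3}
  C: {Z2, Z3}
  D: {Z1, Z4}
  E: {Z1, Z4}
No 2 sites suffice: every size-2 union leaves at least one demand point uncovered.
But {A, C, D} covers everything, so the minimum is 3.

3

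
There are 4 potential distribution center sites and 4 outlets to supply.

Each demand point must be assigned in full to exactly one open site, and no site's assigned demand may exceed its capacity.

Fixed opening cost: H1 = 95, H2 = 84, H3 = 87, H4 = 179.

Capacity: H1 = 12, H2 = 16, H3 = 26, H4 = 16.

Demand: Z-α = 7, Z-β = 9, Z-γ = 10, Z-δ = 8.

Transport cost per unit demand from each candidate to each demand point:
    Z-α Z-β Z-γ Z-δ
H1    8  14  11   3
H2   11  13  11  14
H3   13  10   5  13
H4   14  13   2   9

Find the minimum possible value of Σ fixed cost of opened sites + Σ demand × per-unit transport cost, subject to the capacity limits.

437

Open {H1, H3}; cheapest assignment that respects the capacities:
  H1 (cap 12, load 8): Z-δ — cost 8×3 = 24
  H3 (cap 26, load 26): Z-α, Z-β, Z-γ — cost 7×13 + 9×10 + 10×5 = 231
  Shipping 255, fixed 182 → total 437.
  Any other capacity-feasible assignment to {H1, H3} ships for at least 255.
Compare {H2, H3}: its best feasible assignment gives total 500.
Compare {H1, H2, H3}: its best feasible assignment gives total 507.
Every other set of open sites that can feasibly serve all demand totals ≥ 500 even under its best assignment. Minimum: 437.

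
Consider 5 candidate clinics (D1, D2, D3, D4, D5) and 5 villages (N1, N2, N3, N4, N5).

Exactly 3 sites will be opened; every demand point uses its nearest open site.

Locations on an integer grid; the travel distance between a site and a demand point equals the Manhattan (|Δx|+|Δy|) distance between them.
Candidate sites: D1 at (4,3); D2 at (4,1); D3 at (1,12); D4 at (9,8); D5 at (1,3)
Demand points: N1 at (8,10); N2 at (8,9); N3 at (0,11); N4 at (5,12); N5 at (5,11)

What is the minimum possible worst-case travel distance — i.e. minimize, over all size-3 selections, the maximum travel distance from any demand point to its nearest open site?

Open {D1, D3, D4}.
  Farthest demand point is N5 at travel distance 5 (to D3); all others are ≤ 5.
With {D2, D3, D4} the worst case is 5.
With {D3, D4, D5} the worst case is 5.
No size-3 selection achieves below 5.

5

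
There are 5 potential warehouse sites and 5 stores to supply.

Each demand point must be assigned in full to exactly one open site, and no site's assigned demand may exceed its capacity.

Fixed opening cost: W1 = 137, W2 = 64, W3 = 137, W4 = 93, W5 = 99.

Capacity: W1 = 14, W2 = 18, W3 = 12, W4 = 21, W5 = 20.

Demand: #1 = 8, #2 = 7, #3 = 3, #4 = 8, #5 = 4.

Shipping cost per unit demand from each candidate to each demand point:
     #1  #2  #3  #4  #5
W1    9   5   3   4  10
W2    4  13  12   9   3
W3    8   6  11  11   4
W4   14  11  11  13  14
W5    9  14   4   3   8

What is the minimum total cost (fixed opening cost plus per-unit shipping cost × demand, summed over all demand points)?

341

Open {W2, W5}; cheapest assignment that respects the capacities:
  W2 (cap 18, load 12): #1, #5 — cost 8×4 + 4×3 = 44
  W5 (cap 20, load 18): #2, #3, #4 — cost 7×14 + 3×4 + 8×3 = 134
  Shipping 178, fixed 163 → total 341.
  Any other capacity-feasible assignment to {W2, W5} ships for at least 178.
Compare {W1, W2}: its best feasible assignment gives total 389.
Compare {W3, W5}: its best feasible assignment gives total 402.
Every other set of open sites that can feasibly serve all demand totals ≥ 389 even under its best assignment. Minimum: 341.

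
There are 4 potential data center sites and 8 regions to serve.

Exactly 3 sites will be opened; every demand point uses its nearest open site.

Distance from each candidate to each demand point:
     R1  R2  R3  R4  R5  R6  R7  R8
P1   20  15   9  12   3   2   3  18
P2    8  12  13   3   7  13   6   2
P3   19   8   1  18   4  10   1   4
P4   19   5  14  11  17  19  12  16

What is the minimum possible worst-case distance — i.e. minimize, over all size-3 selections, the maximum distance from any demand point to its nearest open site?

Open {P1, P2, P3}.
  Farthest demand point is R1 at distance 8 (to P2); all others are ≤ 8.
With {P1, P2, P4} the worst case is 9.
With {P2, P3, P4} the worst case is 10.
No size-3 selection achieves below 8.

8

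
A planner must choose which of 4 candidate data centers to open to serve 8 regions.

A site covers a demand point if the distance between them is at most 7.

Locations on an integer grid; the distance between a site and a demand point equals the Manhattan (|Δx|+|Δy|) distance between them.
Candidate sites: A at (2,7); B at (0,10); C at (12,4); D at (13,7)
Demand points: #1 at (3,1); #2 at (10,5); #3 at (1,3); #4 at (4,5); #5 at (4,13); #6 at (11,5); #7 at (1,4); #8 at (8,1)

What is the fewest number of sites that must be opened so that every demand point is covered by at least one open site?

Coverage sets (demand points within 7 of each site):
  A: {#1, #3, #4, #7}
  B: {#5, #7}
  C: {#2, #6, #8}
  D: {#2, #6}
No 2 sites suffice: every size-2 union leaves at least one demand point uncovered.
But {A, B, C} covers everything, so the minimum is 3.

3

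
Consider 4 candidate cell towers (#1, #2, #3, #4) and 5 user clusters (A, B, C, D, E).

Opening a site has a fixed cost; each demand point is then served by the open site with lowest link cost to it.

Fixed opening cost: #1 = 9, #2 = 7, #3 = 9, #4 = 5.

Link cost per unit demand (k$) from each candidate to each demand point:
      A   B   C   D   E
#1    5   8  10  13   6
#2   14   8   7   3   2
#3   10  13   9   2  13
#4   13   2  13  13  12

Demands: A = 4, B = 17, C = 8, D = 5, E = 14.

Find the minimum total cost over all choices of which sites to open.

174

Open {#1, #2, #4}: assign each demand point to its cheapest open site.
  A→#1 4×5=20, B→#4 17×2=34, C→#2 8×7=56, D→#2 5×3=15, E→#2 14×2=28
  link cost 153, fixed 21 → total 174.
Compare {#1, #2, #3, #4}: link cost 148 + fixed 30 = 178.
Compare {#2, #3, #4}: link cost 168 + fixed 21 = 189.
Compare {#2, #4}: link cost 185 + fixed 12 = 197.
All other subsets cost ≥ 178. Minimum total cost: 174.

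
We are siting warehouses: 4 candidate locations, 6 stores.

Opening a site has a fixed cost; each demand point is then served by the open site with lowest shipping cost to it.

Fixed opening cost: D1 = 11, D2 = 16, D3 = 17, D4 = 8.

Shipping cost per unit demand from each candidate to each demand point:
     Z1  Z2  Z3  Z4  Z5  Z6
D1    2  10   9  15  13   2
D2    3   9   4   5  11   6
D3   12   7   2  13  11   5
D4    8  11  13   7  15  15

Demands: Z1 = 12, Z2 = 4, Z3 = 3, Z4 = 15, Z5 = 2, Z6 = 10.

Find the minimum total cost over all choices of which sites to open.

Open {D1, D2}: assign each demand point to its cheapest open site.
  Z1→D1 12×2=24, Z2→D2 4×9=36, Z3→D2 3×4=12, Z4→D2 15×5=75, Z5→D2 2×11=22, Z6→D1 10×2=20
  shipping cost 189, fixed 27 → total 216.
Compare {D1, D2, D3}: shipping cost 175 + fixed 44 = 219.
Compare {D1, D2, D4}: shipping cost 189 + fixed 35 = 224.
Compare {D1, D2, D3, D4}: shipping cost 175 + fixed 52 = 227.
All other subsets cost ≥ 219. Minimum total cost: 216.

216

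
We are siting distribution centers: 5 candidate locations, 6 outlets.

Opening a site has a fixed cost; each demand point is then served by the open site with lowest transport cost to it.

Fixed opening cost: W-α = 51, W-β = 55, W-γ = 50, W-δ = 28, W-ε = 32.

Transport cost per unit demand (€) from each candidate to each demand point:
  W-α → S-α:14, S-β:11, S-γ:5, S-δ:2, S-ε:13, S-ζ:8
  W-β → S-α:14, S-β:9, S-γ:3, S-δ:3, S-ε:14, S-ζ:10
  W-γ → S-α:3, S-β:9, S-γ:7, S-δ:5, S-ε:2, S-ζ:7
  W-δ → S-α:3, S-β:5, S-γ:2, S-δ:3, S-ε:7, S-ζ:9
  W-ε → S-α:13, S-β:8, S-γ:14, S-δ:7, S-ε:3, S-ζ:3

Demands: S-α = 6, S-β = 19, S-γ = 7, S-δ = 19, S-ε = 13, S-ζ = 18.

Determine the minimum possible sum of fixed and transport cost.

337

Open {W-δ, W-ε}: assign each demand point to its cheapest open site.
  S-α→W-δ 6×3=18, S-β→W-δ 19×5=95, S-γ→W-δ 7×2=14, S-δ→W-δ 19×3=57, S-ε→W-ε 13×3=39, S-ζ→W-ε 18×3=54
  transport cost 277, fixed 60 → total 337.
Compare {W-α, W-δ, W-ε}: transport cost 258 + fixed 111 = 369.
Compare {W-γ, W-δ, W-ε}: transport cost 264 + fixed 110 = 374.
Compare {W-β, W-δ, W-ε}: transport cost 277 + fixed 115 = 392.
All other subsets cost ≥ 369. Minimum total cost: 337.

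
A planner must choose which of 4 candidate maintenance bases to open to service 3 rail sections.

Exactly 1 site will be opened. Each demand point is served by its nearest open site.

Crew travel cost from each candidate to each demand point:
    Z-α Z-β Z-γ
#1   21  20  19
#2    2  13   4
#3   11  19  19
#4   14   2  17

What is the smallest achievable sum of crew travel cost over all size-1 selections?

Open {#2}.
  Z-α→#2 2, Z-β→#2 13, Z-γ→#2 4  ⇒ total 19.
Compare {#4}: total 33.
Compare {#3}: total 49.
No size-1 selection does better; minimum is 19.

19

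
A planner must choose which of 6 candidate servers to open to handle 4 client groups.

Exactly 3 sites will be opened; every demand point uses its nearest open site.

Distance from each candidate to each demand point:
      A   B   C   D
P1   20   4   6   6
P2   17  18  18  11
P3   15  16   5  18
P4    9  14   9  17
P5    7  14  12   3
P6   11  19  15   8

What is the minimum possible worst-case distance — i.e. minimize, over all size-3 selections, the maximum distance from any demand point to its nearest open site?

Open {P1, P2, P5}.
  Farthest demand point is A at distance 7 (to P5); all others are ≤ 7.
With {P1, P3, P5} the worst case is 7.
With {P1, P4, P5} the worst case is 7.
No size-3 selection achieves below 7.

7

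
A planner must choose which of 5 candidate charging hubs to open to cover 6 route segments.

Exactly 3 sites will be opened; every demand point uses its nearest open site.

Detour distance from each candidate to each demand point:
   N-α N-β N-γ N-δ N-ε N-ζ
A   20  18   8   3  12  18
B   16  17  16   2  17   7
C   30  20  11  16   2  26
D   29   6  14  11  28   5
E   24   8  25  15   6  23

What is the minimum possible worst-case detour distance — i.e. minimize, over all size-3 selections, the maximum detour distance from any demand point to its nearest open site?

16

Open {A, B, D}.
  Farthest demand point is N-α at detour distance 16 (to B); all others are ≤ 16.
With {A, B, E} the worst case is 16.
With {B, C, D} the worst case is 16.
No size-3 selection achieves below 16.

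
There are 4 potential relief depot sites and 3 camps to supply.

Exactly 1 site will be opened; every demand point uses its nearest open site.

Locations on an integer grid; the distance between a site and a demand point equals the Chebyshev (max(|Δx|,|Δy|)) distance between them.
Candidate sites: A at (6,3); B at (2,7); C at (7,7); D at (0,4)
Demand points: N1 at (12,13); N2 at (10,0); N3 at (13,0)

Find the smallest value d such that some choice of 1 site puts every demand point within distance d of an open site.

7

Open {C}.
  Farthest demand point is N2 at distance 7 (to C); all others are ≤ 7.
With {A} the worst case is 10.
With {B} the worst case is 11.
No size-1 selection achieves below 7.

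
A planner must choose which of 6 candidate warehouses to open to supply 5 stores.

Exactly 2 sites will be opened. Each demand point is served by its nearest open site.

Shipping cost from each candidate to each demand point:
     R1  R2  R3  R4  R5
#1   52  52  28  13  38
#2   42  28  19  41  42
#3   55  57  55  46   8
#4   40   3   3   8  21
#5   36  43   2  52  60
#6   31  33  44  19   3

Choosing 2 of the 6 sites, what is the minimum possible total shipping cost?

48

Open {#4, #6}.
  R1→#6 31, R2→#4 3, R3→#4 3, R4→#4 8, R5→#6 3  ⇒ total 48.
Compare {#3, #4}: total 62.
Compare {#4, #5}: total 70.
No size-2 selection does better; minimum is 48.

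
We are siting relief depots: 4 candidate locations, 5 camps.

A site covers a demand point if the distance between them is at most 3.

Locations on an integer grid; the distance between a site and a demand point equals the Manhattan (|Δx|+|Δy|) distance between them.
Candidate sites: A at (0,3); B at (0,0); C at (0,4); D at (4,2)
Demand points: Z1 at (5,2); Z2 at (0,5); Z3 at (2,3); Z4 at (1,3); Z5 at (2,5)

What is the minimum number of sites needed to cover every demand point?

Coverage sets (demand points within 3 of each site):
  A: {Z2, Z3, Z4}
  B: {}
  C: {Z2, Z3, Z4, Z5}
  D: {Z1, Z3}
No single site covers all 5 demand points.
But {C, D} covers everything, so the minimum is 2.

2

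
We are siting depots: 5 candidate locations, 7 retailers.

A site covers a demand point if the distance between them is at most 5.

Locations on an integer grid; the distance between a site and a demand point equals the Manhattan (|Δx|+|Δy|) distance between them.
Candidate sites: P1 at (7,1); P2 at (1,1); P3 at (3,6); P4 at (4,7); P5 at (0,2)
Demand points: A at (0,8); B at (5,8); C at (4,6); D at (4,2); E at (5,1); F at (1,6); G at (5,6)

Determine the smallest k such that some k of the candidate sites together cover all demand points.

2

Coverage sets (demand points within 5 of each site):
  P1: {D, E}
  P2: {D, E, F}
  P3: {A, B, C, D, F, G}
  P4: {A, B, C, D, F, G}
  P5: {D, F}
No single site covers all 7 demand points.
But {P1, P3} covers everything, so the minimum is 2.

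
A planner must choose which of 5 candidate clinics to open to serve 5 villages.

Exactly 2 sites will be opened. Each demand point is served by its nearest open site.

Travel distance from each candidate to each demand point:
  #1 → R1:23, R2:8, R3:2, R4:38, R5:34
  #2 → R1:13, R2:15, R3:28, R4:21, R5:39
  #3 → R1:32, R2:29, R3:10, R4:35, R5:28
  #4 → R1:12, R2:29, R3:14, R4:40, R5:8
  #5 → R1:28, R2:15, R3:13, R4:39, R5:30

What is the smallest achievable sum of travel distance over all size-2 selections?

Open {#1, #4}.
  R1→#4 12, R2→#1 8, R3→#1 2, R4→#1 38, R5→#4 8  ⇒ total 68.
Compare {#2, #4}: total 70.
Compare {#1, #2}: total 78.
No size-2 selection does better; minimum is 68.

68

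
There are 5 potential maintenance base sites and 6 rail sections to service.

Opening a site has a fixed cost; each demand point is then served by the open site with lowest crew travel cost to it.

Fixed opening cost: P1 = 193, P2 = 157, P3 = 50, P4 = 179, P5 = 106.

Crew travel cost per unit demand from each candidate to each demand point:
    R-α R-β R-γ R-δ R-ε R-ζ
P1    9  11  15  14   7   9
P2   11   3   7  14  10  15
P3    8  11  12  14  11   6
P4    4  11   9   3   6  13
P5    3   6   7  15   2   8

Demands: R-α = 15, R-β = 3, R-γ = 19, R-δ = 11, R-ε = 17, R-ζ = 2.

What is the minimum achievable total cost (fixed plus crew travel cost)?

Open {P5}: assign each demand point to its cheapest open site.
  R-α→P5 15×3=45, R-β→P5 3×6=18, R-γ→P5 19×7=133, R-δ→P5 11×15=165, R-ε→P5 17×2=34, R-ζ→P5 2×8=16
  crew travel cost 411, fixed 106 → total 517.
Compare {P3, P5}: crew travel cost 396 + fixed 156 = 552.
Compare {P4, P5}: crew travel cost 279 + fixed 285 = 564.
Compare {P4}: crew travel cost 425 + fixed 179 = 604.
All other subsets cost ≥ 552. Minimum total cost: 517.

517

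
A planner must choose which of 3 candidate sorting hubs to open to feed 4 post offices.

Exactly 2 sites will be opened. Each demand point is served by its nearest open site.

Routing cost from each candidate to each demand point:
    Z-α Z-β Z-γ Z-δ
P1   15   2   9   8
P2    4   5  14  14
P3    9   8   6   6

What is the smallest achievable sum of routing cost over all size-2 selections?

21

Open {P2, P3}.
  Z-α→P2 4, Z-β→P2 5, Z-γ→P3 6, Z-δ→P3 6  ⇒ total 21.
Compare {P1, P2}: total 23.
Compare {P1, P3}: total 23.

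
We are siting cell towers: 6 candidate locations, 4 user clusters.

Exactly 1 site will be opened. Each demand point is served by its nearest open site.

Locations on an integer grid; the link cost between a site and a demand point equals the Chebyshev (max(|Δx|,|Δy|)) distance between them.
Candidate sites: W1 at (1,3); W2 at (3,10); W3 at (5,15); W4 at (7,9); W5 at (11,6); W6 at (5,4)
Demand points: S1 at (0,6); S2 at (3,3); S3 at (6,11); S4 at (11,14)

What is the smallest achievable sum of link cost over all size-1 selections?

Open {W4}.
  S1→W4 7, S2→W4 6, S3→W4 2, S4→W4 5  ⇒ total 20.
Compare {W2}: total 22.
Compare {W1}: total 24.
No size-1 selection does better; minimum is 20.

20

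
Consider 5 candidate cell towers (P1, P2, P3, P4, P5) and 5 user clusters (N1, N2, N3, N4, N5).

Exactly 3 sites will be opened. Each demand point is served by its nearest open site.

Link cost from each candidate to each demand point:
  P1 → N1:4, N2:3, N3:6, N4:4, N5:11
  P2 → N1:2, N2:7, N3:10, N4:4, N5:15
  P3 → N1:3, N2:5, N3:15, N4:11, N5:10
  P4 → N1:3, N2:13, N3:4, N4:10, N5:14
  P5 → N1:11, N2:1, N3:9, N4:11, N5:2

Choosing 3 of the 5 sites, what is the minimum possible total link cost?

13

Open {P2, P4, P5}.
  N1→P2 2, N2→P5 1, N3→P4 4, N4→P2 4, N5→P5 2  ⇒ total 13.
Compare {P1, P4, P5}: total 14.
Compare {P1, P2, P5}: total 15.
No size-3 selection does better; minimum is 13.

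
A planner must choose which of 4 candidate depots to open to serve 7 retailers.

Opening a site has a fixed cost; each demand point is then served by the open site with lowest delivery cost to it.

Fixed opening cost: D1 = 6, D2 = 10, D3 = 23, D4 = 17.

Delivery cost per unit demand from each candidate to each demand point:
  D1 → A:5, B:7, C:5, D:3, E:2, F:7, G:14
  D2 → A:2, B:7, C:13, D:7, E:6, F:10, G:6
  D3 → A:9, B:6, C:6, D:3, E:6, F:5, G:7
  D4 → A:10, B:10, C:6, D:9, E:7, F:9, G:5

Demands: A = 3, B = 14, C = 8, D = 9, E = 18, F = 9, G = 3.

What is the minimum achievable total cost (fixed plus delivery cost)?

Open {D1, D2, D3}: assign each demand point to its cheapest open site.
  A→D2 3×2=6, B→D3 14×6=84, C→D1 8×5=40, D→D1 9×3=27, E→D1 18×2=36, F→D3 9×5=45, G→D2 3×6=18
  delivery cost 256, fixed 39 → total 295.
Compare {D1, D3}: delivery cost 268 + fixed 29 = 297.
Compare {D1, D2}: delivery cost 288 + fixed 16 = 304.
Compare {D1, D3, D4}: delivery cost 262 + fixed 46 = 308.
All other subsets cost ≥ 297. Minimum total cost: 295.

295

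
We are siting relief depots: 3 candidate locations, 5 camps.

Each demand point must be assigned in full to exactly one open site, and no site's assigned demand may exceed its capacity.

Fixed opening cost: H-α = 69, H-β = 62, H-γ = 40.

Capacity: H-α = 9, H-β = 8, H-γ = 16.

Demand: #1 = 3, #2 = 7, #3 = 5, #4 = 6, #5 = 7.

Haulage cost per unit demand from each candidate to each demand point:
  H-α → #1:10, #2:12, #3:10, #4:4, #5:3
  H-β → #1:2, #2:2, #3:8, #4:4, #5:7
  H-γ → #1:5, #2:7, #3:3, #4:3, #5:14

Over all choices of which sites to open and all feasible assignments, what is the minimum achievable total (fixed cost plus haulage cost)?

254

Open {H-α, H-β, H-γ}; cheapest assignment that respects the capacities:
  H-α (cap 9, load 7): #5 — cost 7×3 = 21
  H-β (cap 8, load 7): #2 — cost 7×2 = 14
  H-γ (cap 16, load 14): #1, #3, #4 — cost 3×5 + 5×3 + 6×3 = 48
  Shipping 83, fixed 171 → total 254.
  Any other capacity-feasible assignment to {H-α, H-β, H-γ} ships for at least 83.
Total demand is 28 and no other set of sites has combined capacity ≥ 28, so {H-α, H-β, H-γ} is the only feasible choice of open sites. Minimum: 254.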